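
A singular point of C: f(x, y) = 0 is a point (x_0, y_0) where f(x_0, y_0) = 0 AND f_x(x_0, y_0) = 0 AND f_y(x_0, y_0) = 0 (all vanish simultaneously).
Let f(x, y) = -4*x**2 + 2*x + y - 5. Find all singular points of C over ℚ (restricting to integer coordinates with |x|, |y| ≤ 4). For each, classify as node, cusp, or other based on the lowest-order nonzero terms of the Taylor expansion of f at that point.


No singular points in the scanned grid; C is smooth there.

Compute partial derivatives:
  f_x = 2 - 8*x.
  f_y = 1.
f_y = 1 is a nonzero constant, so f_y never vanishes: no point (x, y) can satisfy f = f_x = f_y = 0. In particular no (x, y) ∈ {−4, ..., 4}² is singular; the curve is smooth.


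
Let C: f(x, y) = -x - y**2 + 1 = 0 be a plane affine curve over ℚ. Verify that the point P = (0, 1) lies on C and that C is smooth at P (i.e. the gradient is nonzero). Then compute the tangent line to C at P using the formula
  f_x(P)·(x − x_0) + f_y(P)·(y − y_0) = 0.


Tangent line at P: -x - 2*y + 2 = 0.

Step 1: f(0, 1) = 0, so P lies on C.
Step 2: partial derivatives
  f_x(x, y) = -1, f_y(x, y) = -2*y.
  f_x(P) = -1, f_y(P) = -2 (gradient nonzero, so P is smooth).
Step 3: tangent line at P: -1·(x − 0) + -2·(y − 1) = 0.
Expanding: -x - 2*y + 2 = 0.


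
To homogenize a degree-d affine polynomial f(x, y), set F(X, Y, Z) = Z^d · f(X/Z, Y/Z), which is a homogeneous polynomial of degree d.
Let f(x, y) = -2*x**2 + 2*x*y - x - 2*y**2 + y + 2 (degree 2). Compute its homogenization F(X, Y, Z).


F(X, Y, Z) = -2*X**2 + 2*X*Y - X*Z - 2*Y**2 + Y*Z + 2*Z**2

deg(f) = 2.
Substitute x = X/Z, y = Y/Z into f, then multiply by Z^2.
  monomial -2·x^2·y^0 ↦ -2·X^2·Y^0·Z^0.
  monomial 2·x^1·y^1 ↦ 2·X^1·Y^1·Z^0.
  monomial -1·x^1·y^0 ↦ -1·X^1·Y^0·Z^1.
  monomial -2·x^0·y^2 ↦ -2·X^0·Y^2·Z^0.
  monomial 1·x^0·y^1 ↦ 1·X^0·Y^1·Z^1.
  monomial 2·x^0·y^0 ↦ 2·X^0·Y^0·Z^2.
Collecting: F(X, Y, Z) = -2*X**2 + 2*X*Y - X*Z - 2*Y**2 + Y*Z + 2*Z**2.


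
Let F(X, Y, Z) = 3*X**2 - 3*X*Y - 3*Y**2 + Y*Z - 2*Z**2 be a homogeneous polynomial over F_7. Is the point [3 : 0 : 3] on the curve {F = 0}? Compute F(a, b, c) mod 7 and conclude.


F(3,0,3) ≡ 2 (mod 7); P is NOT on the curve.

Evaluate F(3, 0, 3) term-by-term (mod 7).
  3*X**2 ↦ 3·9·1·1 = 27
  -3*X*Y ↦ -3·3·0·1 = 0
  -3*Y**2 ↦ -3·1·0·1 = 0
  Y*Z ↦ 1·1·0·3 = 0
  -2*Z**2 ↦ -2·1·1·9 = -18
Sum: F(3, 0, 3) = (27) + (0) + (0) + (0) + (-18) = 9.
Reducing mod 7: 9 ≡ 2 (mod 7).
Since F(a, b, c) ≡ 2 ≠ 0 (mod 7), P does NOT lie on the curve.


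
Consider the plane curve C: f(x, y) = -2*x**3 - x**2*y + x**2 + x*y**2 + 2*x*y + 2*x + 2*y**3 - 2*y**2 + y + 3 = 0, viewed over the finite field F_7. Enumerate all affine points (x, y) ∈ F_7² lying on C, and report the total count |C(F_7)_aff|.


Affine F_7-points: {(0, 3), (1, 1), (3, 1), (3, 3), (3, 6), (4, 2)}; count = 6.

For each of the 49 pairs (x, y) ∈ F_7², evaluate f(x, y) mod 7. Record the zeros.
  x = 0: [0↦3, 1↦4, 2↦6, 3↦0, 4↦5, 5↦5, 6↦5]  zeros at y ∈ {3}
  x = 1: [0↦4, 1↦0, 2↦6, 3↦6, 4↦5, 5↦1, 6↦6]  zeros at y ∈ {1}
  x = 2: [0↦2, 1↦5, 2↦6, 3↦3, 4↦1, 5↦5, 6↦6]  zeros at y ∈ ∅
  x = 3: [0↦6, 1↦0, 2↦1, 3↦0, 4↦2, 5↦5, 6↦0]  zeros at y ∈ {1, 3, 6}
  x = 4: [0↦4, 1↦1, 2↦0, 3↦6, 4↦3, 5↦3, 6↦4]  zeros at y ∈ {2}
  x = 5: [0↦5, 1↦3, 2↦5, 3↦2, 4↦6, 5↦1, 6↦6]  zeros at y ∈ ∅
  x = 6: [0↦4, 1↦1, 2↦4, 3↦4, 4↦6, 5↦1, 6↦1]  zeros at y ∈ ∅
Collecting zeros: affine points = {(0, 3), (1, 1), (3, 1), (3, 3), (3, 6), (4, 2)}.
Total count |C(F_7)_aff| = 6.


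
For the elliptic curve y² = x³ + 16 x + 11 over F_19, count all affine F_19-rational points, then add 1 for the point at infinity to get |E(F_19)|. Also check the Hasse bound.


Affine points = {(0, 7), (0, 12), (1, 3), (1, 16), (4, 5), (4, 14), (5, 8), (5, 11), (6, 0), (8, 9), (8, 10), (11, 6), (11, 13), (15, 4), (15, 15), (17, 3), (17, 16)}; affine count = 17; |E(F_19)| = 18.

Discriminant check: Δ ∝ 4a³ + 27b² = 4·16³ + 27·11² = 4·4096 + 27·121 ≡ 5 (mod 19). Nonzero ⇒ E is nonsingular.
For each x ∈ F_19, compute rhs = x³ + 16·x + 11 mod 19, then count y ∈ F_19 with y² ≡ rhs.
  x = 0: rhs = 11, matching y values: 7, 12 (2 points).
  x = 1: rhs = 9, matching y values: 3, 16 (2 points).
  x = 2: rhs = 13, matching y values: none (0 points).
  x = 3: rhs = 10, matching y values: none (0 points).
  x = 4: rhs = 6, matching y values: 5, 14 (2 points).
  x = 5: rhs = 7, matching y values: 8, 11 (2 points).
  x = 6: rhs = 0, matching y values: 0 (1 points).
  x = 7: rhs = 10, matching y values: none (0 points).
  x = 8: rhs = 5, matching y values: 9, 10 (2 points).
  x = 9: rhs = 10, matching y values: none (0 points).
  x = 10: rhs = 12, matching y values: none (0 points).
  x = 11: rhs = 17, matching y values: 6, 13 (2 points).
  x = 12: rhs = 12, matching y values: none (0 points).
  x = 13: rhs = 3, matching y values: none (0 points).
  x = 14: rhs = 15, matching y values: none (0 points).
  x = 15: rhs = 16, matching y values: 4, 15 (2 points).
  x = 16: rhs = 12, matching y values: none (0 points).
  x = 17: rhs = 9, matching y values: 3, 16 (2 points).
  x = 18: rhs = 13, matching y values: none (0 points).
Total affine count: 17.
Full point count |E(F_19)| = 17 + 1 = 18.
Hasse bound: |18 − (19+1)| = |-2| = 2 ≤ 2√19 ≈ 8.7178 ✓.


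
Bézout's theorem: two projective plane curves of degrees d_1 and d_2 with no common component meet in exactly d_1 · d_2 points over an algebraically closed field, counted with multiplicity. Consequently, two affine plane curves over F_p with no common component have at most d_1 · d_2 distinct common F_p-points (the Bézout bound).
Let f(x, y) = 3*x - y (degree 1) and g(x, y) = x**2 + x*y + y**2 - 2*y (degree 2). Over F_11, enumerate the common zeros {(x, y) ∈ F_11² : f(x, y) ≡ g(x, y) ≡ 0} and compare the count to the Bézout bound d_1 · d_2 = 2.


Common zeros: {(0, 0), (3, 9)}; count = 2; Bézout bound = 2.

deg(f) = 1, deg(g) = 2, so Bézout bound = 2.
Scan x ∈ F_11. For each x, list the y ∈ F_11 with f(x, y) ≡ 0 and those with g(x, y) ≡ 0 (mod 11); the common zeros in that column are the intersection.
  x = 0: f ≡ 0 at y ∈ {0}; g ≡ 0 at y ∈ {0, 2}; common: {0}.
  x = 1: f ≡ 0 at y ∈ {3}; g ≡ 0 at y ∈ ∅; common: ∅.
  x = 2: f ≡ 0 at y ∈ {6}; g ≡ 0 at y ∈ ∅; common: ∅.
  x = 3: f ≡ 0 at y ∈ {9}; g ≡ 0 at y ∈ {1, 9}; common: {9}.
  x = 4: f ≡ 0 at y ∈ {1}; g ≡ 0 at y ∈ ∅; common: ∅.
  x = 5: f ≡ 0 at y ∈ {4}; g ≡ 0 at y ∈ ∅; common: ∅.
  x = 6: f ≡ 0 at y ∈ {7}; g ≡ 0 at y ∈ {8, 10}; common: ∅.
  x = 7: f ≡ 0 at y ∈ {10}; g ≡ 0 at y ∈ {1, 5}; common: ∅.
  x = 8: f ≡ 0 at y ∈ {2}; g ≡ 0 at y ∈ {8}; common: ∅.
  x = 9: f ≡ 0 at y ∈ {5}; g ≡ 0 at y ∈ {2}; common: ∅.
  x = 10: f ≡ 0 at y ∈ {8}; g ≡ 0 at y ∈ {5, 9}; common: ∅.
Collecting: common zeros = {(0, 0), (3, 9)}, so the count is 2.
Comparison with the Bézout bound: 2 ≤ 2 = deg(f)·deg(g), as expected for curves with no common component (the bound is attained).


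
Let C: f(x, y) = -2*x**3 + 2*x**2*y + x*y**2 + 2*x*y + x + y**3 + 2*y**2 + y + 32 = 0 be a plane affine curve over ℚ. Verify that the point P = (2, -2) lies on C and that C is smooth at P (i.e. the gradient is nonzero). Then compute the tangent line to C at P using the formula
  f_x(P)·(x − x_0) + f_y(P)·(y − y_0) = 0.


Tangent line at P: -39*x + 9*y + 96 = 0.

Step 1: f(2, -2) = 0, so P lies on C.
Step 2: partial derivatives
  f_x(x, y) = -6*x**2 + 4*x*y + y**2 + 2*y + 1, f_y(x, y) = 2*x**2 + 2*x*y + 2*x + 3*y**2 + 4*y + 1.
  f_x(P) = -39, f_y(P) = 9 (gradient nonzero, so P is smooth).
Step 3: tangent line at P: -39·(x − 2) + 9·(y − -2) = 0.
Expanding: -39*x + 9*y + 96 = 0.


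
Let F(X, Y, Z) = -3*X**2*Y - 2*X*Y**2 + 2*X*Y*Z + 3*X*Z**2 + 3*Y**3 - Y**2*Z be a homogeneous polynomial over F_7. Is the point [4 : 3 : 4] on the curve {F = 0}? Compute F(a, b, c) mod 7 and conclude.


F(4,3,4) ≡ 5 (mod 7); P is NOT on the curve.

Evaluate F(4, 3, 4) term-by-term (mod 7).
  -3*X**2*Y ↦ -3·16·3·1 = -144
  -2*X*Y**2 ↦ -2·4·9·1 = -72
  2*X*Y*Z ↦ 2·4·3·4 = 96
  3*X*Z**2 ↦ 3·4·1·16 = 192
  3*Y**3 ↦ 3·1·27·1 = 81
  -Y**2*Z ↦ -1·1·9·4 = -36
Sum: F(4, 3, 4) = (-144) + (-72) + (96) + (192) + (81) + (-36) = 117.
Reducing mod 7: 117 ≡ 5 (mod 7).
Since F(a, b, c) ≡ 5 ≠ 0 (mod 7), P does NOT lie on the curve.


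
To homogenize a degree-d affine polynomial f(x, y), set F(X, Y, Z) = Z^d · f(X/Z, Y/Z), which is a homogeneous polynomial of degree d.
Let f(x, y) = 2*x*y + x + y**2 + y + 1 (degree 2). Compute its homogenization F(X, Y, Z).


F(X, Y, Z) = 2*X*Y + X*Z + Y**2 + Y*Z + Z**2

deg(f) = 2.
Substitute x = X/Z, y = Y/Z into f, then multiply by Z^2.
  monomial 2·x^1·y^1 ↦ 2·X^1·Y^1·Z^0.
  monomial 1·x^1·y^0 ↦ 1·X^1·Y^0·Z^1.
  monomial 1·x^0·y^2 ↦ 1·X^0·Y^2·Z^0.
  monomial 1·x^0·y^1 ↦ 1·X^0·Y^1·Z^1.
  monomial 1·x^0·y^0 ↦ 1·X^0·Y^0·Z^2.
Collecting: F(X, Y, Z) = 2*X*Y + X*Z + Y**2 + Y*Z + Z**2.


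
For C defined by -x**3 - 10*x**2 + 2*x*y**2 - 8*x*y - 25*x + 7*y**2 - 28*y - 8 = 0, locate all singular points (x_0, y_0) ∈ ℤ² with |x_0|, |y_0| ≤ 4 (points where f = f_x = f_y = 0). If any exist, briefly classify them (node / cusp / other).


Singular points: {(-3, 2)}; classification: node.

Compute partial derivatives:
  f_x = -3*x**2 - 20*x + 2*y**2 - 8*y - 25.
  f_y = 4*x*y - 8*x + 14*y - 28.
Scan x_0 ∈ {−4, ..., 4}. For each x_0, f_y(x_0, y) is a polynomial in y; find its integer roots y ∈ {−4, ..., 4}, then test f_x and f at those candidates.
  x = -4: f_y(-4, y) = 4 - 2*y; vanishes at y ∈ {2}. (-4, 2): f_x = -1 ≠ 0.
  x = -3: f_y(-3, y) = 2*y - 4; vanishes at y ∈ {2}. (-3, 2): f_x = 0, f = 0 — SINGULAR.
  x = -2: f_y(-2, y) = 6*y - 12; vanishes at y ∈ {2}. (-2, 2): f_x = -5 ≠ 0.
  x = -1: f_y(-1, y) = 10*y - 20; vanishes at y ∈ {2}. (-1, 2): f_x = -16 ≠ 0.
  x = 0: f_y(0, y) = 14*y - 28; vanishes at y ∈ {2}. (0, 2): f_x = -33 ≠ 0.
  x = 1: f_y(1, y) = 18*y - 36; vanishes at y ∈ {2}. (1, 2): f_x = -56 ≠ 0.
  x = 2: f_y(2, y) = 22*y - 44; vanishes at y ∈ {2}. (2, 2): f_x = -85 ≠ 0.
  x = 3: f_y(3, y) = 26*y - 52; vanishes at y ∈ {2}. (3, 2): f_x = -120 ≠ 0.
  x = 4: f_y(4, y) = 30*y - 60; vanishes at y ∈ {2}. (4, 2): f_x = -161 ≠ 0.
Only singular point on the grid: (-3, 2).
Classify: substitute x = -3 + u, y = 2 + v and expand: f = -u**3 - u**2 + 2*u*v**2 + v**2.
No constant or linear terms (consistent with a singular point). Quadratic part: -u**2 + v**2. Cubic part: -u**3 + 2*u*v**2.
The quadratic part v**2 - u**2 = (v − u)(v + u) splits into two distinct linear factors, so there are two distinct tangent lines y − 2 = ±(x − -3) — this is a node (ordinary double point).
Classification: node.


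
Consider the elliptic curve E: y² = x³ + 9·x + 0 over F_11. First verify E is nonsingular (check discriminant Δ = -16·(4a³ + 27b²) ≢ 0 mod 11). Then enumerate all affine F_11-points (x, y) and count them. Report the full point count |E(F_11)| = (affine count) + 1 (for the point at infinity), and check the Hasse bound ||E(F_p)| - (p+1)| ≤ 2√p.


Affine points = {(0, 0), (2, 2), (2, 9), (4, 1), (4, 10), (5, 4), (5, 7), (8, 1), (8, 10), (10, 1), (10, 10)}; affine count = 11; |E(F_11)| = 12.

Discriminant check: Δ ∝ 4a³ + 27b² = 4·9³ + 27·0² = 4·729 + 27·0 ≡ 1 (mod 11). Nonzero ⇒ E is nonsingular.
For each x ∈ F_11, compute rhs = x³ + 9·x + 0 mod 11, then count y ∈ F_11 with y² ≡ rhs.
  x = 0: rhs = 0, matching y values: 0 (1 points).
  x = 1: rhs = 10, matching y values: none (0 points).
  x = 2: rhs = 4, matching y values: 2, 9 (2 points).
  x = 3: rhs = 10, matching y values: none (0 points).
  x = 4: rhs = 1, matching y values: 1, 10 (2 points).
  x = 5: rhs = 5, matching y values: 4, 7 (2 points).
  x = 6: rhs = 6, matching y values: none (0 points).
  x = 7: rhs = 10, matching y values: none (0 points).
  x = 8: rhs = 1, matching y values: 1, 10 (2 points).
  x = 9: rhs = 7, matching y values: none (0 points).
  x = 10: rhs = 1, matching y values: 1, 10 (2 points).
Total affine count: 11.
Full point count |E(F_11)| = 11 + 1 = 12.
Hasse bound: |12 − (11+1)| = |0| = 0 ≤ 2√11 ≈ 6.6332 ✓.


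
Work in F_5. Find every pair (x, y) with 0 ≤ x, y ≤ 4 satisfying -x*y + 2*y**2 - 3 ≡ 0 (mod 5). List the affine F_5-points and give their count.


Affine F_5-points: {(0, 2), (0, 3), (1, 4), (4, 1)}; count = 4.

For each of the 25 pairs (x, y) ∈ F_5², evaluate f(x, y) mod 5. Record the zeros.
  x = 0: [0↦2, 1↦4, 2↦0, 3↦0, 4↦4]  zeros at y ∈ {2, 3}
  x = 1: [0↦2, 1↦3, 2↦3, 3↦2, 4↦0]  zeros at y ∈ {4}
  x = 2: [0↦2, 1↦2, 2↦1, 3↦4, 4↦1]  zeros at y ∈ ∅
  x = 3: [0↦2, 1↦1, 2↦4, 3↦1, 4↦2]  zeros at y ∈ ∅
  x = 4: [0↦2, 1↦0, 2↦2, 3↦3, 4↦3]  zeros at y ∈ {1}
Collecting zeros: affine points = {(0, 2), (0, 3), (1, 4), (4, 1)}.
Total count |C(F_5)_aff| = 4.


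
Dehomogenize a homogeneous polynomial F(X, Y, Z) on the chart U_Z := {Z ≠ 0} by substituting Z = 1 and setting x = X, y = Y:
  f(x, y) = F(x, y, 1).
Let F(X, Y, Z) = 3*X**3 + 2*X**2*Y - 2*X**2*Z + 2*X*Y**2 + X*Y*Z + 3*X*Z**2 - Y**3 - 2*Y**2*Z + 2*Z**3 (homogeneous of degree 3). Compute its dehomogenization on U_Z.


f(x, y) = 3*x**3 + 2*x**2*y - 2*x**2 + 2*x*y**2 + x*y + 3*x - y**3 - 2*y**2 + 2

On U_Z we set Z = 1. Each monomial c·X^i·Y^j·Z^k in F becomes c·x^i·y^j·1^k = c·x^i·y^j.
Substituting Z = 1: F(X, Y, 1) = 3*x**3 + 2*x**2*y - 2*x**2 + 2*x*y**2 + x*y + 3*x - y**3 - 2*y**2 + 2.
Note: deg(f) ≤ deg(F) = 3; strict inequality happens when F is divisible by Z (lost terms).


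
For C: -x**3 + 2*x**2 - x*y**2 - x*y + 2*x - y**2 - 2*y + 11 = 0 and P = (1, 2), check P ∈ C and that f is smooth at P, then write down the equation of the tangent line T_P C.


Tangent line at P: -3*x - 11*y + 25 = 0.

Step 1: f(1, 2) = 0, so P lies on C.
Step 2: partial derivatives
  f_x(x, y) = -3*x**2 + 4*x - y**2 - y + 2, f_y(x, y) = -2*x*y - x - 2*y - 2.
  f_x(P) = -3, f_y(P) = -11 (gradient nonzero, so P is smooth).
Step 3: tangent line at P: -3·(x − 1) + -11·(y − 2) = 0.
Expanding: -3*x - 11*y + 25 = 0.


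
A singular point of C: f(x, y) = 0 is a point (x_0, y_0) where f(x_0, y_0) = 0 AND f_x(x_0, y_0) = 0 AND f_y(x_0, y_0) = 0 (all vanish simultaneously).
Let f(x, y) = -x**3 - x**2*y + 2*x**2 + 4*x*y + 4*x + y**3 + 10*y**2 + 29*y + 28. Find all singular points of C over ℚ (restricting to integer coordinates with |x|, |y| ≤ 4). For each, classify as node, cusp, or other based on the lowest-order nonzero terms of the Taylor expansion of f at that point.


Singular points: {(2, -3)}; classification: node.

Compute partial derivatives:
  f_x = -3*x**2 - 2*x*y + 4*x + 4*y + 4.
  f_y = -x**2 + 4*x + 3*y**2 + 20*y + 29.
Scan x_0 ∈ {−4, ..., 4}. For each x_0, f_y(x_0, y) is a polynomial in y; find its integer roots y ∈ {−4, ..., 4}, then test f_x and f at those candidates.
  x = -4: f_y(-4, y) = 3*y**2 + 20*y - 3; no integer root y with |y| ≤ 4.
  x = -3: f_y(-3, y) = 3*y**2 + 20*y + 8; no integer root y with |y| ≤ 4.
  x = -2: f_y(-2, y) = 3*y**2 + 20*y + 17; vanishes at y ∈ {-1}. (-2, -1): f_x = -24 ≠ 0.
  x = -1: f_y(-1, y) = 3*y**2 + 20*y + 24; no integer root y with |y| ≤ 4.
  x = 0: f_y(0, y) = 3*y**2 + 20*y + 29; no integer root y with |y| ≤ 4.
  x = 1: f_y(1, y) = 3*y**2 + 20*y + 32; vanishes at y ∈ {-4}. (1, -4): f_x = -3 ≠ 0.
  x = 2: f_y(2, y) = 3*y**2 + 20*y + 33; vanishes at y ∈ {-3}. (2, -3): f_x = 0, f = 0 — SINGULAR.
  x = 3: f_y(3, y) = 3*y**2 + 20*y + 32; vanishes at y ∈ {-4}. (3, -4): f_x = -3 ≠ 0.
  x = 4: f_y(4, y) = 3*y**2 + 20*y + 29; no integer root y with |y| ≤ 4.
Only singular point on the grid: (2, -3).
Classify: substitute x = 2 + u, y = -3 + v and expand: f = -u**3 - u**2*v - u**2 + v**3 + v**2.
No constant or linear terms (consistent with a singular point). Quadratic part: -u**2 + v**2. Cubic part: -u**3 - u**2*v + v**3.
The quadratic part v**2 - u**2 = (v − u)(v + u) splits into two distinct linear factors, so there are two distinct tangent lines y − -3 = ±(x − 2) — this is a node (ordinary double point).
Classification: node.


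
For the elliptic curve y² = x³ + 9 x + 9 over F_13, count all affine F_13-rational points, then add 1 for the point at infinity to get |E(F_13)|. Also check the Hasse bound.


Affine points = {(0, 3), (0, 10), (2, 3), (2, 10), (5, 6), (5, 7), (7, 5), (7, 8), (9, 0), (11, 3), (11, 10), (12, 5), (12, 8)}; affine count = 13; |E(F_13)| = 14.

Discriminant check: Δ ∝ 4a³ + 27b² = 4·9³ + 27·9² = 4·729 + 27·81 ≡ 7 (mod 13). Nonzero ⇒ E is nonsingular.
For each x ∈ F_13, compute rhs = x³ + 9·x + 9 mod 13, then count y ∈ F_13 with y² ≡ rhs.
  x = 0: rhs = 9, matching y values: 3, 10 (2 points).
  x = 1: rhs = 6, matching y values: none (0 points).
  x = 2: rhs = 9, matching y values: 3, 10 (2 points).
  x = 3: rhs = 11, matching y values: none (0 points).
  x = 4: rhs = 5, matching y values: none (0 points).
  x = 5: rhs = 10, matching y values: 6, 7 (2 points).
  x = 6: rhs = 6, matching y values: none (0 points).
  x = 7: rhs = 12, matching y values: 5, 8 (2 points).
  x = 8: rhs = 8, matching y values: none (0 points).
  x = 9: rhs = 0, matching y values: 0 (1 points).
  x = 10: rhs = 7, matching y values: none (0 points).
  x = 11: rhs = 9, matching y values: 3, 10 (2 points).
  x = 12: rhs = 12, matching y values: 5, 8 (2 points).
Total affine count: 13.
Full point count |E(F_13)| = 13 + 1 = 14.
Hasse bound: |14 − (13+1)| = |0| = 0 ≤ 2√13 ≈ 7.2111 ✓.


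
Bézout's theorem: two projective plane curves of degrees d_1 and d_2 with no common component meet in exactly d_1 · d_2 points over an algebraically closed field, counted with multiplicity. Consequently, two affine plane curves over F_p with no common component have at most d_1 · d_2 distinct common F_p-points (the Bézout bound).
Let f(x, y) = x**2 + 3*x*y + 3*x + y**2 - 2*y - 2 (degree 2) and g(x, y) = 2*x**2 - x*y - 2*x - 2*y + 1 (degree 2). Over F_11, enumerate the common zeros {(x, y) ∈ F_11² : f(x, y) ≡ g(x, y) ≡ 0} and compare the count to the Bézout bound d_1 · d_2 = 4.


Common zeros: {(0, 6), (1, 4)}; count = 2; Bézout bound = 4.

deg(f) = 2, deg(g) = 2, so Bézout bound = 4.
Scan x ∈ F_11. For each x, list the y ∈ F_11 with f(x, y) ≡ 0 and those with g(x, y) ≡ 0 (mod 11); the common zeros in that column are the intersection.
  x = 0: f ≡ 0 at y ∈ {6, 7}; g ≡ 0 at y ∈ {6}; common: {6}.
  x = 1: f ≡ 0 at y ∈ {4, 6}; g ≡ 0 at y ∈ {4}; common: {4}.
  x = 2: f ≡ 0 at y ∈ ∅; g ≡ 0 at y ∈ {4}; common: ∅.
  x = 3: f ≡ 0 at y ∈ ∅; g ≡ 0 at y ∈ {7}; common: ∅.
  x = 4: f ≡ 0 at y ∈ ∅; g ≡ 0 at y ∈ {6}; common: ∅.
  x = 5: f ≡ 0 at y ∈ ∅; g ≡ 0 at y ∈ {9}; common: ∅.
  x = 6: f ≡ 0 at y ∈ {2, 4}; g ≡ 0 at y ∈ {9}; common: ∅.
  x = 7: f ≡ 0 at y ∈ {1, 2}; g ≡ 0 at y ∈ {7}; common: ∅.
  x = 8: f ≡ 0 at y ∈ ∅; g ≡ 0 at y ∈ {8}; common: ∅.
  x = 9: f ≡ 0 at y ∈ {1, 7}; g ≡ 0 at y ∈ ∅; common: ∅.
  x = 10: f ≡ 0 at y ∈ ∅; g ≡ 0 at y ∈ {5}; common: ∅.
Collecting: common zeros = {(0, 6), (1, 4)}, so the count is 2.
Comparison with the Bézout bound: 2 ≤ 4 = deg(f)·deg(g), as expected for curves with no common component (the affine F_11-count falls short of the bound because intersections may lie at infinity, over extension fields, or carry multiplicity).


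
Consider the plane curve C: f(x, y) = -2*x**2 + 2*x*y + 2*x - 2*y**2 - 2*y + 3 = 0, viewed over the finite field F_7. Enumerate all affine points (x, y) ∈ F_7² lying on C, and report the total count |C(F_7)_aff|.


Affine F_7-points: {(0, 3), (3, 1), (4, 0), (4, 3), (6, 1), (6, 4)}; count = 6.

For each of the 49 pairs (x, y) ∈ F_7², evaluate f(x, y) mod 7. Record the zeros.
  x = 0: [0↦3, 1↦6, 2↦5, 3↦0, 4↦5, 5↦6, 6↦3]  zeros at y ∈ {3}
  x = 1: [0↦3, 1↦1, 2↦2, 3↦6, 4↦6, 5↦2, 6↦1]  zeros at y ∈ ∅
  x = 2: [0↦6, 1↦6, 2↦2, 3↦1, 4↦3, 5↦1, 6↦2]  zeros at y ∈ ∅
  x = 3: [0↦5, 1↦0, 2↦5, 3↦6, 4↦3, 5↦3, 6↦6]  zeros at y ∈ {1}
  x = 4: [0↦0, 1↦4, 2↦4, 3↦0, 4↦6, 5↦1, 6↦6]  zeros at y ∈ {0, 3}
  x = 5: [0↦5, 1↦4, 2↦6, 3↦4, 4↦5, 5↦2, 6↦2]  zeros at y ∈ ∅
  x = 6: [0↦6, 1↦0, 2↦4, 3↦4, 4↦0, 5↦6, 6↦1]  zeros at y ∈ {1, 4}
Collecting zeros: affine points = {(0, 3), (3, 1), (4, 0), (4, 3), (6, 1), (6, 4)}.
Total count |C(F_7)_aff| = 6.


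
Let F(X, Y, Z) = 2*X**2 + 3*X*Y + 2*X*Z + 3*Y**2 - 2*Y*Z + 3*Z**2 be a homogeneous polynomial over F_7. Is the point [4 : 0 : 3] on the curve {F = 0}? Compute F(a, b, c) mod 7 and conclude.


F(4,0,3) ≡ 6 (mod 7); P is NOT on the curve.

Evaluate F(4, 0, 3) term-by-term (mod 7).
  2*X**2 ↦ 2·16·1·1 = 32
  3*X*Y ↦ 3·4·0·1 = 0
  2*X*Z ↦ 2·4·1·3 = 24
  3*Y**2 ↦ 3·1·0·1 = 0
  -2*Y*Z ↦ -2·1·0·3 = 0
  3*Z**2 ↦ 3·1·1·9 = 27
Sum: F(4, 0, 3) = (32) + (0) + (24) + (0) + (0) + (27) = 83.
Reducing mod 7: 83 ≡ 6 (mod 7).
Since F(a, b, c) ≡ 6 ≠ 0 (mod 7), P does NOT lie on the curve.


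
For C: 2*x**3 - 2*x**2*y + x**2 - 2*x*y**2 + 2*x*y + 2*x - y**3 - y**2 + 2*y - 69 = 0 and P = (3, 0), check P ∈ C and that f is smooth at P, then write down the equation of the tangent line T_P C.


Tangent line at P: 62*x - 10*y - 186 = 0.

Step 1: f(3, 0) = 0, so P lies on C.
Step 2: partial derivatives
  f_x(x, y) = 6*x**2 - 4*x*y + 2*x - 2*y**2 + 2*y + 2, f_y(x, y) = -2*x**2 - 4*x*y + 2*x - 3*y**2 - 2*y + 2.
  f_x(P) = 62, f_y(P) = -10 (gradient nonzero, so P is smooth).
Step 3: tangent line at P: 62·(x − 3) + -10·(y − 0) = 0.
Expanding: 62*x - 10*y - 186 = 0.


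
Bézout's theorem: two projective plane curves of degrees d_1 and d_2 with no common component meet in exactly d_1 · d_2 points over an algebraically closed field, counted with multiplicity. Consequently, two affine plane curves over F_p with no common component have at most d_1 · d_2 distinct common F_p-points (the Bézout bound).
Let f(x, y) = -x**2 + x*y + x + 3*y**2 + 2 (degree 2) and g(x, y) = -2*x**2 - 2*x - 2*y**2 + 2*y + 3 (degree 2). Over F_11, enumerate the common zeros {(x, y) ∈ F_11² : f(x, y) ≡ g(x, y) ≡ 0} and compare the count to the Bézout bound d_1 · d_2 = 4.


Common zeros: {(4, 7), (6, 5)}; count = 2; Bézout bound = 4.

deg(f) = 2, deg(g) = 2, so Bézout bound = 4.
Scan x ∈ F_11. For each x, list the y ∈ F_11 with f(x, y) ≡ 0 and those with g(x, y) ≡ 0 (mod 11); the common zeros in that column are the intersection.
  x = 0: f ≡ 0 at y ∈ {5, 6}; g ≡ 0 at y ∈ ∅; common: ∅.
  x = 1: f ≡ 0 at y ∈ ∅; g ≡ 0 at y ∈ ∅; common: ∅.
  x = 2: f ≡ 0 at y ∈ {0, 3}; g ≡ 0 at y ∈ {4, 8}; common: ∅.
  x = 3: f ≡ 0 at y ∈ ∅; g ≡ 0 at y ∈ {3, 9}; common: ∅.
  x = 4: f ≡ 0 at y ∈ {7, 10}; g ≡ 0 at y ∈ {5, 7}; common: {7}.
  x = 5: f ≡ 0 at y ∈ ∅; g ≡ 0 at y ∈ ∅; common: ∅.
  x = 6: f ≡ 0 at y ∈ {4, 5}; g ≡ 0 at y ∈ {5, 7}; common: {5}.
  x = 7: f ≡ 0 at y ∈ {6, 10}; g ≡ 0 at y ∈ {3, 9}; common: ∅.
  x = 8: f ≡ 0 at y ∈ ∅; g ≡ 0 at y ∈ {4, 8}; common: ∅.
  x = 9: f ≡ 0 at y ∈ ∅; g ≡ 0 at y ∈ ∅; common: ∅.
  x = 10: f ≡ 0 at y ∈ {0, 4}; g ≡ 0 at y ∈ ∅; common: ∅.
Collecting: common zeros = {(4, 7), (6, 5)}, so the count is 2.
Comparison with the Bézout bound: 2 ≤ 4 = deg(f)·deg(g), as expected for curves with no common component (the affine F_11-count falls short of the bound because intersections may lie at infinity, over extension fields, or carry multiplicity).


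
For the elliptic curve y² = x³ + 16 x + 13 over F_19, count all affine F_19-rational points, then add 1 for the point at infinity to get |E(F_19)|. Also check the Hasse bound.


Affine points = {(1, 7), (1, 12), (5, 3), (5, 16), (8, 8), (8, 11), (11, 0), (13, 9), (13, 10), (14, 6), (14, 13), (17, 7), (17, 12)}; affine count = 13; |E(F_19)| = 14.

Discriminant check: Δ ∝ 4a³ + 27b² = 4·16³ + 27·13² = 4·4096 + 27·169 ≡ 9 (mod 19). Nonzero ⇒ E is nonsingular.
For each x ∈ F_19, compute rhs = x³ + 16·x + 13 mod 19, then count y ∈ F_19 with y² ≡ rhs.
  x = 0: rhs = 13, matching y values: none (0 points).
  x = 1: rhs = 11, matching y values: 7, 12 (2 points).
  x = 2: rhs = 15, matching y values: none (0 points).
  x = 3: rhs = 12, matching y values: none (0 points).
  x = 4: rhs = 8, matching y values: none (0 points).
  x = 5: rhs = 9, matching y values: 3, 16 (2 points).
  x = 6: rhs = 2, matching y values: none (0 points).
  x = 7: rhs = 12, matching y values: none (0 points).
  x = 8: rhs = 7, matching y values: 8, 11 (2 points).
  x = 9: rhs = 12, matching y values: none (0 points).
  x = 10: rhs = 14, matching y values: none (0 points).
  x = 11: rhs = 0, matching y values: 0 (1 points).
  x = 12: rhs = 14, matching y values: none (0 points).
  x = 13: rhs = 5, matching y values: 9, 10 (2 points).
  x = 14: rhs = 17, matching y values: 6, 13 (2 points).
  x = 15: rhs = 18, matching y values: none (0 points).
  x = 16: rhs = 14, matching y values: none (0 points).
  x = 17: rhs = 11, matching y values: 7, 12 (2 points).
  x = 18: rhs = 15, matching y values: none (0 points).
Total affine count: 13.
Full point count |E(F_19)| = 13 + 1 = 14.
Hasse bound: |14 − (19+1)| = |-6| = 6 ≤ 2√19 ≈ 8.7178 ✓.


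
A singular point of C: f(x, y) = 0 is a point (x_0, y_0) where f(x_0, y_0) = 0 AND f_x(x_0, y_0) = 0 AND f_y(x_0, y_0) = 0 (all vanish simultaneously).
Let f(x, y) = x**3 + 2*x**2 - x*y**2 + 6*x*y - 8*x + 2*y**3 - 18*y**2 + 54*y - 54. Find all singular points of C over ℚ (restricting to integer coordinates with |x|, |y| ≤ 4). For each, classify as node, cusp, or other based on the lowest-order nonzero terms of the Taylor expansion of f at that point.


Singular points: {(-1, 3)}; classification: node.

Compute partial derivatives:
  f_x = 3*x**2 + 4*x - y**2 + 6*y - 8.
  f_y = -2*x*y + 6*x + 6*y**2 - 36*y + 54.
Scan x_0 ∈ {−4, ..., 4}. For each x_0, f_y(x_0, y) is a polynomial in y; find its integer roots y ∈ {−4, ..., 4}, then test f_x and f at those candidates.
  x = -4: f_y(-4, y) = 6*y**2 - 28*y + 30; vanishes at y ∈ {3}. (-4, 3): f_x = 33 ≠ 0.
  x = -3: f_y(-3, y) = 6*y**2 - 30*y + 36; vanishes at y ∈ {2, 3}. (-3, 2): f_x = 15 ≠ 0; (-3, 3): f_x = 16 ≠ 0.
  x = -2: f_y(-2, y) = 6*y**2 - 32*y + 42; vanishes at y ∈ {3}. (-2, 3): f_x = 5 ≠ 0.
  x = -1: f_y(-1, y) = 6*y**2 - 34*y + 48; vanishes at y ∈ {3}. (-1, 3): f_x = 0, f = 0 — SINGULAR.
  x = 0: f_y(0, y) = 6*y**2 - 36*y + 54; vanishes at y ∈ {3}. (0, 3): f_x = 1 ≠ 0.
  x = 1: f_y(1, y) = 6*y**2 - 38*y + 60; vanishes at y ∈ {3}. (1, 3): f_x = 8 ≠ 0.
  x = 2: f_y(2, y) = 6*y**2 - 40*y + 66; vanishes at y ∈ {3}. (2, 3): f_x = 21 ≠ 0.
  x = 3: f_y(3, y) = 6*y**2 - 42*y + 72; vanishes at y ∈ {3, 4}. (3, 3): f_x = 40 ≠ 0; (3, 4): f_x = 39 ≠ 0.
  x = 4: f_y(4, y) = 6*y**2 - 44*y + 78; vanishes at y ∈ {3}. (4, 3): f_x = 65 ≠ 0.
Only singular point on the grid: (-1, 3).
Classify: substitute x = -1 + u, y = 3 + v and expand: f = u**3 - u**2 - u*v**2 + 2*v**3 + v**2.
No constant or linear terms (consistent with a singular point). Quadratic part: -u**2 + v**2. Cubic part: u**3 - u*v**2 + 2*v**3.
The quadratic part v**2 - u**2 = (v − u)(v + u) splits into two distinct linear factors, so there are two distinct tangent lines y − 3 = ±(x − -1) — this is a node (ordinary double point).
Classification: node.


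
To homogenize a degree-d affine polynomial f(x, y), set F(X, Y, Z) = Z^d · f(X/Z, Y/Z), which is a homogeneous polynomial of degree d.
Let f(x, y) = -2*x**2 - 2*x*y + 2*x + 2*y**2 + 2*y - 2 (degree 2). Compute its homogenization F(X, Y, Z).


F(X, Y, Z) = -2*X**2 - 2*X*Y + 2*X*Z + 2*Y**2 + 2*Y*Z - 2*Z**2

deg(f) = 2.
Substitute x = X/Z, y = Y/Z into f, then multiply by Z^2.
  monomial -2·x^2·y^0 ↦ -2·X^2·Y^0·Z^0.
  monomial -2·x^1·y^1 ↦ -2·X^1·Y^1·Z^0.
  monomial 2·x^1·y^0 ↦ 2·X^1·Y^0·Z^1.
  monomial 2·x^0·y^2 ↦ 2·X^0·Y^2·Z^0.
  monomial 2·x^0·y^1 ↦ 2·X^0·Y^1·Z^1.
  monomial -2·x^0·y^0 ↦ -2·X^0·Y^0·Z^2.
Collecting: F(X, Y, Z) = -2*X**2 - 2*X*Y + 2*X*Z + 2*Y**2 + 2*Y*Z - 2*Z**2.


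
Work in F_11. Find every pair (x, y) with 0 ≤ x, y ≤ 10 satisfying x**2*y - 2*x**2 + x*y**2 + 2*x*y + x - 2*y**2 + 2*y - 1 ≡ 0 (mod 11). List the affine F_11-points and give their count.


Affine F_11-points: {(2, 4), (3, 2), (3, 3), (7, 1), (7, 8), (8, 0), (8, 1), (9, 0), (9, 6)}; count = 9.

For each of the 121 pairs (x, y) ∈ F_11², evaluate f(x, y) mod 11. Record the zeros.
  x = 0: [0↦10, 1↦10, 2↦6, 3↦9, 4↦8, 5↦3, 6↦5, 7↦3, 8↦8, 9↦9, 10↦6]  zeros at y ∈ ∅
  x = 1: [0↦9, 1↦2, 2↦4, 3↦4, 4↦2, 5↦9, 6↦3, 7↦6, 8↦7, 9↦6, 10↦3]  zeros at y ∈ ∅
  x = 2: [0↦4, 1↦3, 2↦2, 3↦1, 4↦0, 5↦10, 6↦9, 7↦8, 8↦7, 9↦6, 10↦5]  zeros at y ∈ {4}
  x = 3: [0↦6, 1↦2, 2↦0, 3↦0, 4↦2, 5↦6, 6↦1, 7↦9, 8↦8, 9↦9, 10↦1]  zeros at y ∈ {2, 3}
  x = 4: [0↦4, 1↦10, 2↦9, 3↦1, 4↦8, 5↦8, 6↦1, 7↦9, 8↦10, 9↦4, 10↦2]  zeros at y ∈ ∅
  x = 5: [0↦9, 1↦5, 2↦7, 3↦4, 4↦7, 5↦5, 6↦9, 7↦8, 8↦2, 9↦2, 10↦8]  zeros at y ∈ ∅
  x = 6: [0↦10, 1↦9, 2↦5, 3↦9, 4↦10, 5↦8, 6↦3, 7↦6, 8↦6, 9↦3, 10↦8]  zeros at y ∈ ∅
  x = 7: [0↦7, 1↦0, 2↦3, 3↦5, 4↦6, 5↦6, 6↦5, 7↦3, 8↦0, 9↦7, 10↦2]  zeros at y ∈ {1, 8}
  x = 8: [0↦0, 1↦0, 2↦1, 3↦3, 4↦6, 5↦10, 6↦4, 7↦10, 8↦6, 9↦3, 10↦1]  zeros at y ∈ {0, 1}
  x = 9: [0↦0, 1↦9, 2↦10, 3↦3, 4↦10, 5↦9, 6↦0, 7↦5, 8↦2, 9↦2, 10↦5]  zeros at y ∈ {0, 6}
  x = 10: [0↦7, 1↦5, 2↦8, 3↦5, 4↦7, 5↦3, 6↦4, 7↦10, 8↦10, 9↦4, 10↦3]  zeros at y ∈ ∅
Collecting zeros: affine points = {(2, 4), (3, 2), (3, 3), (7, 1), (7, 8), (8, 0), (8, 1), (9, 0), (9, 6)}.
Total count |C(F_11)_aff| = 9.


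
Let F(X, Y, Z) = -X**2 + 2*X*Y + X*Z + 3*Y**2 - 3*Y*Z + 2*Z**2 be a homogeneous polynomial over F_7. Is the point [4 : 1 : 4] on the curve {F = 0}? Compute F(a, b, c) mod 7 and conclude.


F(4,1,4) ≡ 3 (mod 7); P is NOT on the curve.

Evaluate F(4, 1, 4) term-by-term (mod 7).
  -X**2 ↦ -1·16·1·1 = -16
  2*X*Y ↦ 2·4·1·1 = 8
  X*Z ↦ 1·4·1·4 = 16
  3*Y**2 ↦ 3·1·1·1 = 3
  -3*Y*Z ↦ -3·1·1·4 = -12
  2*Z**2 ↦ 2·1·1·16 = 32
Sum: F(4, 1, 4) = (-16) + (8) + (16) + (3) + (-12) + (32) = 31.
Reducing mod 7: 31 ≡ 3 (mod 7).
Since F(a, b, c) ≡ 3 ≠ 0 (mod 7), P does NOT lie on the curve.


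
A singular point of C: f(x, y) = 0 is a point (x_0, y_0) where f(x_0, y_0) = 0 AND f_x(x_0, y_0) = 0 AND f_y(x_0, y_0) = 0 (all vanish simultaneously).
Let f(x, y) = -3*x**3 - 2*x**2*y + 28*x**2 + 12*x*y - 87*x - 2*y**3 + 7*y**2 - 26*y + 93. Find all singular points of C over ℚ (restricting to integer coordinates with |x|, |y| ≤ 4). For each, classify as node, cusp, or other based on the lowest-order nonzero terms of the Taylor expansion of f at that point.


Singular points: {(3, 1)}; classification: node.

Compute partial derivatives:
  f_x = -9*x**2 - 4*x*y + 56*x + 12*y - 87.
  f_y = -2*x**2 + 12*x - 6*y**2 + 14*y - 26.
Scan x_0 ∈ {−4, ..., 4}. For each x_0, f_y(x_0, y) is a polynomial in y; find its integer roots y ∈ {−4, ..., 4}, then test f_x and f at those candidates.
  x = -4: f_y(-4, y) = -6*y**2 + 14*y - 106; no integer root y with |y| ≤ 4.
  x = -3: f_y(-3, y) = -6*y**2 + 14*y - 80; no integer root y with |y| ≤ 4.
  x = -2: f_y(-2, y) = -6*y**2 + 14*y - 58; no integer root y with |y| ≤ 4.
  x = -1: f_y(-1, y) = -6*y**2 + 14*y - 40; no integer root y with |y| ≤ 4.
  x = 0: f_y(0, y) = -6*y**2 + 14*y - 26; no integer root y with |y| ≤ 4.
  x = 1: f_y(1, y) = -6*y**2 + 14*y - 16; no integer root y with |y| ≤ 4.
  x = 2: f_y(2, y) = -6*y**2 + 14*y - 10; no integer root y with |y| ≤ 4.
  x = 3: f_y(3, y) = -6*y**2 + 14*y - 8; vanishes at y ∈ {1}. (3, 1): f_x = 0, f = 0 — SINGULAR.
  x = 4: f_y(4, y) = -6*y**2 + 14*y - 10; no integer root y with |y| ≤ 4.
Only singular point on the grid: (3, 1).
Classify: substitute x = 3 + u, y = 1 + v and expand: f = -3*u**3 - 2*u**2*v - u**2 - 2*v**3 + v**2.
No constant or linear terms (consistent with a singular point). Quadratic part: -u**2 + v**2. Cubic part: -3*u**3 - 2*u**2*v - 2*v**3.
The quadratic part v**2 - u**2 = (v − u)(v + u) splits into two distinct linear factors, so there are two distinct tangent lines y − 1 = ±(x − 3) — this is a node (ordinary double point).
Classification: node.


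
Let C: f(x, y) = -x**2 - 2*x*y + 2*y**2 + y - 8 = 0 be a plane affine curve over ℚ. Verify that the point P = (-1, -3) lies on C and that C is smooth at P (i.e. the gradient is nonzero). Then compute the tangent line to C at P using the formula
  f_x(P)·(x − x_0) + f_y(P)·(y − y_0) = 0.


Tangent line at P: 8*x - 9*y - 19 = 0.

Step 1: f(-1, -3) = 0, so P lies on C.
Step 2: partial derivatives
  f_x(x, y) = -2*x - 2*y, f_y(x, y) = -2*x + 4*y + 1.
  f_x(P) = 8, f_y(P) = -9 (gradient nonzero, so P is smooth).
Step 3: tangent line at P: 8·(x − -1) + -9·(y − -3) = 0.
Expanding: 8*x - 9*y - 19 = 0.


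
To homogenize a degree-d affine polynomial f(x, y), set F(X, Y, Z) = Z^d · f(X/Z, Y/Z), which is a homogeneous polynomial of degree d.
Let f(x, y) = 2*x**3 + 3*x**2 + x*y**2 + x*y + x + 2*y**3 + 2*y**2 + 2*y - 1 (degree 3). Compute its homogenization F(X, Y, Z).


F(X, Y, Z) = 2*X**3 + 3*X**2*Z + X*Y**2 + X*Y*Z + X*Z**2 + 2*Y**3 + 2*Y**2*Z + 2*Y*Z**2 - Z**3

deg(f) = 3.
Substitute x = X/Z, y = Y/Z into f, then multiply by Z^3.
  monomial 2·x^3·y^0 ↦ 2·X^3·Y^0·Z^0.
  monomial 3·x^2·y^0 ↦ 3·X^2·Y^0·Z^1.
  monomial 1·x^1·y^2 ↦ 1·X^1·Y^2·Z^0.
  monomial 1·x^1·y^1 ↦ 1·X^1·Y^1·Z^1.
  monomial 1·x^1·y^0 ↦ 1·X^1·Y^0·Z^2.
  monomial 2·x^0·y^3 ↦ 2·X^0·Y^3·Z^0.
  monomial 2·x^0·y^2 ↦ 2·X^0·Y^2·Z^1.
  monomial 2·x^0·y^1 ↦ 2·X^0·Y^1·Z^2.
  monomial -1·x^0·y^0 ↦ -1·X^0·Y^0·Z^3.
Collecting: F(X, Y, Z) = 2*X**3 + 3*X**2*Z + X*Y**2 + X*Y*Z + X*Z**2 + 2*Y**3 + 2*Y**2*Z + 2*Y*Z**2 - Z**3.


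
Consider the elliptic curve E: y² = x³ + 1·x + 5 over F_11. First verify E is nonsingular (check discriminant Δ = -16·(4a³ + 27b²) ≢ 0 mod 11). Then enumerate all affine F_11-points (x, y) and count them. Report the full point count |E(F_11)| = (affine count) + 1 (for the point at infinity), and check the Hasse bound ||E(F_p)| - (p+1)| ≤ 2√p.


Affine points = {(0, 4), (0, 7), (2, 2), (2, 9), (5, 5), (5, 6), (7, 5), (7, 6), (10, 5), (10, 6)}; affine count = 10; |E(F_11)| = 11.

Discriminant check: Δ ∝ 4a³ + 27b² = 4·1³ + 27·5² = 4·1 + 27·25 ≡ 8 (mod 11). Nonzero ⇒ E is nonsingular.
For each x ∈ F_11, compute rhs = x³ + 1·x + 5 mod 11, then count y ∈ F_11 with y² ≡ rhs.
  x = 0: rhs = 5, matching y values: 4, 7 (2 points).
  x = 1: rhs = 7, matching y values: none (0 points).
  x = 2: rhs = 4, matching y values: 2, 9 (2 points).
  x = 3: rhs = 2, matching y values: none (0 points).
  x = 4: rhs = 7, matching y values: none (0 points).
  x = 5: rhs = 3, matching y values: 5, 6 (2 points).
  x = 6: rhs = 7, matching y values: none (0 points).
  x = 7: rhs = 3, matching y values: 5, 6 (2 points).
  x = 8: rhs = 8, matching y values: none (0 points).
  x = 9: rhs = 6, matching y values: none (0 points).
  x = 10: rhs = 3, matching y values: 5, 6 (2 points).
Total affine count: 10.
Full point count |E(F_11)| = 10 + 1 = 11.
Hasse bound: |11 − (11+1)| = |-1| = 1 ≤ 2√11 ≈ 6.6332 ✓.


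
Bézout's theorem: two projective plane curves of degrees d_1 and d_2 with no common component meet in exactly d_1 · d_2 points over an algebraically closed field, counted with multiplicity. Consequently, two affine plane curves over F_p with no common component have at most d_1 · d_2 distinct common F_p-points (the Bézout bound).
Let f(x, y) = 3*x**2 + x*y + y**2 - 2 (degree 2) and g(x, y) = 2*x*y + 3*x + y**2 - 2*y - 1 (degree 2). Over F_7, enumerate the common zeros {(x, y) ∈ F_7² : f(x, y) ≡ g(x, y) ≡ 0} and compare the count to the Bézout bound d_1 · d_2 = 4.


Common zeros: {(0, 4), (6, 3)}; count = 2; Bézout bound = 4.

deg(f) = 2, deg(g) = 2, so Bézout bound = 4.
Scan x ∈ F_7. For each x, list the y ∈ F_7 with f(x, y) ≡ 0 and those with g(x, y) ≡ 0 (mod 7); the common zeros in that column are the intersection.
  x = 0: f ≡ 0 at y ∈ {3, 4}; g ≡ 0 at y ∈ {4, 5}; common: {4}.
  x = 1: f ≡ 0 at y ∈ {2, 4}; g ≡ 0 at y ∈ ∅; common: ∅.
  x = 2: f ≡ 0 at y ∈ ∅; g ≡ 0 at y ∈ ∅; common: ∅.
  x = 3: f ≡ 0 at y ∈ {2}; g ≡ 0 at y ∈ ∅; common: ∅.
  x = 4: f ≡ 0 at y ∈ {5}; g ≡ 0 at y ∈ ∅; common: ∅.
  x = 5: f ≡ 0 at y ∈ ∅; g ≡ 0 at y ∈ {0, 6}; common: ∅.
  x = 6: f ≡ 0 at y ∈ {3, 5}; g ≡ 0 at y ∈ {1, 3}; common: {3}.
Collecting: common zeros = {(0, 4), (6, 3)}, so the count is 2.
Comparison with the Bézout bound: 2 ≤ 4 = deg(f)·deg(g), as expected for curves with no common component (the affine F_7-count falls short of the bound because intersections may lie at infinity, over extension fields, or carry multiplicity).


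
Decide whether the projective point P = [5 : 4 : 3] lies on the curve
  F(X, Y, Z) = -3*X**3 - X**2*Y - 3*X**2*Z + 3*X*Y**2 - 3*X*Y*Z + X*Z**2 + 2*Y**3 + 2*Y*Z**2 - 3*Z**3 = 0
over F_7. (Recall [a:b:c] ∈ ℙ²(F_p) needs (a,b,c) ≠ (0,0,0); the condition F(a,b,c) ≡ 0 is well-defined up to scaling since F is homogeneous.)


F(5,4,3) ≡ 0 (mod 7); P is on the curve.

Evaluate F(5, 4, 3) term-by-term (mod 7).
  -3*X**3 ↦ -3·125·1·1 = -375
  -X**2*Y ↦ -1·25·4·1 = -100
  -3*X**2*Z ↦ -3·25·1·3 = -225
  3*X*Y**2 ↦ 3·5·16·1 = 240
  -3*X*Y*Z ↦ -3·5·4·3 = -180
  X*Z**2 ↦ 1·5·1·9 = 45
  2*Y**3 ↦ 2·1·64·1 = 128
  2*Y*Z**2 ↦ 2·1·4·9 = 72
  -3*Z**3 ↦ -3·1·1·27 = -81
Sum: F(5, 4, 3) = (-375) + (-100) + (-225) + (240) + (-180) + (45) + (128) + (72) + (-81) = -476.
Reducing mod 7: -476 ≡ 0 (mod 7).
Since F(a, b, c) ≡ 0 (mod 7), P lies on the curve.


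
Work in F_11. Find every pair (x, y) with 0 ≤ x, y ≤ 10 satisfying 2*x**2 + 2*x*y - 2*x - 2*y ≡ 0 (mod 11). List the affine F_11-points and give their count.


Affine F_11-points: {(0, 0), (1, 0), (1, 1), (1, 2), (1, 3), (1, 4), (1, 5), (1, 6), (1, 7), (1, 8), (1, 9), (1, 10), (2, 9), (3, 8), (4, 7), (5, 6), (6, 5), (7, 4), (8, 3), (9, 2), (10, 1)}; count = 21.

For each of the 121 pairs (x, y) ∈ F_11², evaluate f(x, y) mod 11. Record the zeros.
  x = 0: [0↦0, 1↦9, 2↦7, 3↦5, 4↦3, 5↦1, 6↦10, 7↦8, 8↦6, 9↦4, 10↦2]  zeros at y ∈ {0}
  x = 1: [0↦0, 1↦0, 2↦0, 3↦0, 4↦0, 5↦0, 6↦0, 7↦0, 8↦0, 9↦0, 10↦0]  zeros at y ∈ {0, 1, 2, 3, 4, 5, 6, 7, 8, 9, 10}
  x = 2: [0↦4, 1↦6, 2↦8, 3↦10, 4↦1, 5↦3, 6↦5, 7↦7, 8↦9, 9↦0, 10↦2]  zeros at y ∈ {9}
  x = 3: [0↦1, 1↦5, 2↦9, 3↦2, 4↦6, 5↦10, 6↦3, 7↦7, 8↦0, 9↦4, 10↦8]  zeros at y ∈ {8}
  x = 4: [0↦2, 1↦8, 2↦3, 3↦9, 4↦4, 5↦10, 6↦5, 7↦0, 8↦6, 9↦1, 10↦7]  zeros at y ∈ {7}
  x = 5: [0↦7, 1↦4, 2↦1, 3↦9, 4↦6, 5↦3, 6↦0, 7↦8, 8↦5, 9↦2, 10↦10]  zeros at y ∈ {6}
  x = 6: [0↦5, 1↦4, 2↦3, 3↦2, 4↦1, 5↦0, 6↦10, 7↦9, 8↦8, 9↦7, 10↦6]  zeros at y ∈ {5}
  x = 7: [0↦7, 1↦8, 2↦9, 3↦10, 4↦0, 5↦1, 6↦2, 7↦3, 8↦4, 9↦5, 10↦6]  zeros at y ∈ {4}
  x = 8: [0↦2, 1↦5, 2↦8, 3↦0, 4↦3, 5↦6, 6↦9, 7↦1, 8↦4, 9↦7, 10↦10]  zeros at y ∈ {3}
  x = 9: [0↦1, 1↦6, 2↦0, 3↦5, 4↦10, 5↦4, 6↦9, 7↦3, 8↦8, 9↦2, 10↦7]  zeros at y ∈ {2}
  x = 10: [0↦4, 1↦0, 2↦7, 3↦3, 4↦10, 5↦6, 6↦2, 7↦9, 8↦5, 9↦1, 10↦8]  zeros at y ∈ {1}
Collecting zeros: affine points = {(0, 0), (1, 0), (1, 1), (1, 2), (1, 3), (1, 4), (1, 5), (1, 6), (1, 7), (1, 8), (1, 9), (1, 10), (2, 9), (3, 8), (4, 7), (5, 6), (6, 5), (7, 4), (8, 3), (9, 2), (10, 1)}.
Total count |C(F_11)_aff| = 21.
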